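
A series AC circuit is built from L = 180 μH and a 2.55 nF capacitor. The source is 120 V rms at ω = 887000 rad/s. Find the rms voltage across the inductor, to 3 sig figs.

67.8 V

X_L = ωL = 160 Ω
X_C = 1/(ωC) = 442 Ω
Net reactance X = X_L − X_C = -282 Ω
Z = − j282 Ω
|Z| = √(0² + 282²) = 282 Ω
I = V/|Z| = 425 mA
V_L = I·|Z_L| = 0.425 × 160 = 67.8 V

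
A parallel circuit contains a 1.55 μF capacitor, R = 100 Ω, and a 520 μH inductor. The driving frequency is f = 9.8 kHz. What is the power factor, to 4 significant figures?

ω = 2πf = 61580 rad/s
X_L = ωL = 32.02 Ω
X_C = 1/(ωC) = 10.48 Ω
Parallel: admittances add. Y = 1/R + 1/(jωL) + jωC
Y = (0.01000 + j0.06421) S
|Y| = 0.06498 S → |Z| = 1/|Y| = 15.39 Ω, ∠Z = −∠Y = -81.15°
cos φ = cos(-81.15°) = 0.1539

0.1539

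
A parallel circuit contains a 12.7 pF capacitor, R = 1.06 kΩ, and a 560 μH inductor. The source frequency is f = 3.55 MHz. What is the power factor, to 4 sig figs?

0.9776

ω = 2πf = 2.231e+07 rad/s
X_L = ωL = 12490 Ω
X_C = 1/(ωC) = 3530 Ω
Parallel: admittances add. Y = 1/R + 1/(jωL) + jωC
Y = (0.0009434 + j0.0002032) S
|Y| = 0.0009650 S → |Z| = 1/|Y| = 1036 Ω, ∠Z = −∠Y = -12.16°
cos φ = cos(-12.16°) = 0.9776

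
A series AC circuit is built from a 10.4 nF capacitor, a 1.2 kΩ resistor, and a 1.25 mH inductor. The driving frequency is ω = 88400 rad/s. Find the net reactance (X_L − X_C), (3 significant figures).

-977 Ω

X_L = ωL = 110 Ω
X_C = 1/(ωC) = 1090 Ω
X = 110 − 1090 = -977 Ω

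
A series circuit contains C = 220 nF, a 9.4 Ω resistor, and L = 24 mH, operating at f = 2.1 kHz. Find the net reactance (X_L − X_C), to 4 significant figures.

ω = 2πf = 13190 rad/s
X_L = ωL = 316.7 Ω
X_C = 1/(ωC) = 344.5 Ω
X = 316.7 − 344.5 = -27.82 Ω

-27.82 Ω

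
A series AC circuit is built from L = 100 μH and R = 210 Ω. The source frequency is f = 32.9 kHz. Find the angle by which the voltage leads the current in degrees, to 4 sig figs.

ω = 2πf = 206700 rad/s
X_L = ωL = 20.67 Ω
Z = 210.0 + j20.67 Ω
|Z| = √(210.0² + 20.67²) = 211.0 Ω
∠Z = arctan(20.67/210.0) = 5.622°

5.622°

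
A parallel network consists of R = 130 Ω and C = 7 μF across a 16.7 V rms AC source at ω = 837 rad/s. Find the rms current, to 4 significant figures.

X_C = 1/(ωC) = 170.7 Ω
Parallel: admittances add. Y = 1/R + jωC
Y = (0.007692 + j0.005859) S
|Y| = 0.009670 S → |Z| = 1/|Y| = 103.4 Ω, ∠Z = −∠Y = -37.30°
I = V/|Z| = 16.7/103.4 = 161.5 mA

161.5 mA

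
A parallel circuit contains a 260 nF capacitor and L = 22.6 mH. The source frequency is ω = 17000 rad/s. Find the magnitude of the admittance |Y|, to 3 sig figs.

1.82 mS

X_L = ωL = 384 Ω
X_C = 1/(ωC) = 226 Ω
Parallel: admittances add. Y = 1/(jωL) + jωC
Y = (0 + j0.00182) S
|Y| = 0.00182 S → |Z| = 1/|Y| = 550 Ω, ∠Z = −∠Y = -90.0°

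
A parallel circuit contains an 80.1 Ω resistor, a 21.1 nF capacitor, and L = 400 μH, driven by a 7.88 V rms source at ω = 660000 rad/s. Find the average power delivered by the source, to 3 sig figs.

775 mW

X_L = ωL = 264 Ω
X_C = 1/(ωC) = 71.8 Ω
Parallel: admittances add. Y = 1/R + 1/(jωL) + jωC
Y = (0.0125 + j0.0101) S
|Y| = 0.0161 S → |Z| = 1/|Y| = 62.2 Ω, ∠Z = −∠Y = -39.1°
I = V/|Z| = 127 mA
P = VI cos φ = 7.88 × 0.127 × cos(-39.1°) = 775 mW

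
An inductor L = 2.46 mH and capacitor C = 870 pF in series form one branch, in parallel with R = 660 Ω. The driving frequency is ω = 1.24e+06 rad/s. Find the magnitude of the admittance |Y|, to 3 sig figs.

1.59 mS

X_L = ωL = 3050 Ω
X_C = 1/(ωC) = 927 Ω
Branch 1: Z₁ = R = 660 Ω
Branch 2 (series LC): Z₂ = j(X_L − X_C) = j2120 Ω
Parallel: Z = Z₁Z₂/(Z₁+Z₂), |Z| = 630 Ω, ∠Z = 17.3°
|Y| = 1/|Z| = 1.59 mS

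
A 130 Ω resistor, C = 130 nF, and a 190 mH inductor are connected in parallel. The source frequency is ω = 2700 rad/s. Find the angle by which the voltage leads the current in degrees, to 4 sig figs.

X_L = ωL = 513.0 Ω
X_C = 1/(ωC) = 2849 Ω
Parallel: admittances add. Y = 1/R + 1/(jωL) + jωC
Y = (0.007692 − j0.001598) S
|Y| = 0.007857 S → |Z| = 1/|Y| = 127.3 Ω, ∠Z = −∠Y = 11.74°

11.74°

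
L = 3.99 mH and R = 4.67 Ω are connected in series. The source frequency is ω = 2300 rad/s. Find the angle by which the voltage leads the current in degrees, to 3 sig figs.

63.0°

X_L = ωL = 9.18 Ω
Z = 4.67 + j9.18 Ω
|Z| = √(4.67² + 9.18²) = 10.3 Ω
∠Z = arctan(9.18/4.67) = 63.0°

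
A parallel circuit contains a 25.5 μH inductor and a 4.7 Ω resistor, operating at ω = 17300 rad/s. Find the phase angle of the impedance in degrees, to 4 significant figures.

X_L = ωL = 0.4411 Ω
Parallel: admittances add. Y = 1/R + 1/(jωL)
Y = (0.2128 − j2.267) S
|Y| = 2.277 S → |Z| = 1/|Y| = 0.4392 Ω, ∠Z = −∠Y = 84.64°

84.64°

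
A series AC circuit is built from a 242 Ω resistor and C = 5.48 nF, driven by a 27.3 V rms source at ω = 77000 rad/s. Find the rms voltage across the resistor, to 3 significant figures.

X_C = 1/(ωC) = 2370 Ω
Z = 242 − j2370 Ω
|Z| = √(242² + 2370²) = 2380 Ω
I = V/|Z| = 11.5 mA
V_R = I·|Z_R| = 0.0115 × 242 = 2.77 V

2.77 V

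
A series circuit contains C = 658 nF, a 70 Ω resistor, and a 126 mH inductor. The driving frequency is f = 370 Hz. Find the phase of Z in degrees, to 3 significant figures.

-79.0°

ω = 2πf = 2325 rad/s
X_L = ωL = 293 Ω
X_C = 1/(ωC) = 654 Ω
Net reactance X = X_L − X_C = -361 Ω
Z = 70.0 − j361 Ω
|Z| = √(70.0² + 361²) = 368 Ω
∠Z = arctan(-361/70.0) = -79.0°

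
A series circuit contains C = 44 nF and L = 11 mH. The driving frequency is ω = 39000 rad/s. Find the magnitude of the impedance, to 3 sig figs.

X_L = ωL = 429 Ω
X_C = 1/(ωC) = 583 Ω
Net reactance X = X_L − X_C = -154 Ω
Z = − j154 Ω
|Z| = √(0² + 154²) = 154 Ω

154 Ω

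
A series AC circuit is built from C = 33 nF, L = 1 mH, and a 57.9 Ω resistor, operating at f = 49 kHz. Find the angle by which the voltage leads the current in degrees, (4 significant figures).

74.55°

ω = 2πf = 307900 rad/s
X_L = ωL = 307.9 Ω
X_C = 1/(ωC) = 98.43 Ω
Net reactance X = X_L − X_C = 209.5 Ω
Z = 57.90 + j209.5 Ω
|Z| = √(57.90² + 209.5²) = 217.3 Ω
∠Z = arctan(209.5/57.90) = 74.55°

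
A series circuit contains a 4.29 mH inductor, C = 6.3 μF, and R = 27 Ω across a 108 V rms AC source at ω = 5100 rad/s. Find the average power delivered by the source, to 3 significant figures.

387 W

X_L = ωL = 21.9 Ω
X_C = 1/(ωC) = 31.1 Ω
Net reactance X = X_L − X_C = -9.24 Ω
Z = 27.0 − j9.24 Ω
|Z| = √(27.0² + 9.24²) = 28.5 Ω
∠Z = arctan(-9.24/27.0) = -18.9°
I = V/|Z| = 3.78 A
P = VI cos φ = 108 × 3.78 × cos(-18.9°) = 387 W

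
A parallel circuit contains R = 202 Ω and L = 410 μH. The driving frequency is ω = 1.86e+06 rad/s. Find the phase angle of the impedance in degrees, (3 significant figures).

14.8°

X_L = ωL = 763 Ω
Parallel: admittances add. Y = 1/R + 1/(jωL)
Y = (0.00495 − j0.00131) S
|Y| = 0.00512 S → |Z| = 1/|Y| = 195 Ω, ∠Z = −∠Y = 14.8°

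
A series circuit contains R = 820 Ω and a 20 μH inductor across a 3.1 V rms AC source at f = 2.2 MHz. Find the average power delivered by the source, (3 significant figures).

ω = 2πf = 1.382e+07 rad/s
X_L = ωL = 276 Ω
Z = 820 + j276 Ω
|Z| = √(820² + 276²) = 865 Ω
∠Z = arctan(276/820) = 18.6°
I = V/|Z| = 3.58 mA
P = VI cos φ = 3.1 × 0.00358 × cos(18.6°) = 10.5 mW

10.5 mW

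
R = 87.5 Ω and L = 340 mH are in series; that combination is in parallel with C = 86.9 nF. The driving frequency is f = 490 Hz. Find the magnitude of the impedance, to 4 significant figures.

ω = 2πf = 3079 rad/s
X_L = ωL = 1047 Ω
X_C = 1/(ωC) = 3738 Ω
Branch 1 (R+jX_L): Z₁ = 87.50 + j1047 Ω, |Z₁| = 1050 Ω
Branch 2 (−jX_C): Z₂ = −j3738 Ω
Parallel: Z = Z₁Z₂/(Z₁+Z₂), |Z| = 1458 Ω, ∠Z = 83.36°

1458 Ω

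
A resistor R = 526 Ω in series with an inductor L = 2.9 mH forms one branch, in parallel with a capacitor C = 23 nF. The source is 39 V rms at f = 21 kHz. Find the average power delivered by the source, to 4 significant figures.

1.891 W

ω = 2πf = 131900 rad/s
X_L = ωL = 382.6 Ω
X_C = 1/(ωC) = 329.5 Ω
Branch 1 (R+jX_L): Z₁ = 526.0 + j382.6 Ω, |Z₁| = 650.5 Ω
Branch 2 (−jX_C): Z₂ = −j329.5 Ω
Parallel: Z = Z₁Z₂/(Z₁+Z₂), |Z| = 405.4 Ω, ∠Z = -59.73°
I = V/|Z| = 96.20 mA
P = VI cos φ = 39 × 0.09620 × cos(-59.73°) = 1.891 W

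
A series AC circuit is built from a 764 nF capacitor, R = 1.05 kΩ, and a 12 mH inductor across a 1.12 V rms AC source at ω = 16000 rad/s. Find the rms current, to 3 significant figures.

1.06 mA

X_L = ωL = 192 Ω
X_C = 1/(ωC) = 81.8 Ω
Net reactance X = X_L − X_C = 110 Ω
Z = 1050 + j110 Ω
|Z| = √(1050² + 110²) = 1060 Ω
I = V/|Z| = 1.12/1060 = 1.06 mA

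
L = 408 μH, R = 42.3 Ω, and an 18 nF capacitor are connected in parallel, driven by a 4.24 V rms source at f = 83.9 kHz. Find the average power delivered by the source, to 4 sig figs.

ω = 2πf = 527200 rad/s
X_L = ωL = 215.1 Ω
X_C = 1/(ωC) = 105.4 Ω
Parallel: admittances add. Y = 1/R + 1/(jωL) + jωC
Y = (0.02364 + j0.004839) S
|Y| = 0.02413 S → |Z| = 1/|Y| = 41.44 Ω, ∠Z = −∠Y = -11.57°
I = V/|Z| = 102.3 mA
P = VI cos φ = 4.24 × 0.1023 × cos(-11.57°) = 425.0 mW

425.0 mW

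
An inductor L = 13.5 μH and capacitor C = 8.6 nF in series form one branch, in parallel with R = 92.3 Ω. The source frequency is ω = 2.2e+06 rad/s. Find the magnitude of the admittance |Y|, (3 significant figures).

44.5 mS

X_L = ωL = 29.7 Ω
X_C = 1/(ωC) = 52.9 Ω
Branch 1: Z₁ = R = 92.3 Ω
Branch 2 (series LC): Z₂ = j(X_L − X_C) = −j23.2 Ω
Parallel: Z = Z₁Z₂/(Z₁+Z₂), |Z| = 22.5 Ω, ∠Z = -75.9°
|Y| = 1/|Z| = 44.5 mS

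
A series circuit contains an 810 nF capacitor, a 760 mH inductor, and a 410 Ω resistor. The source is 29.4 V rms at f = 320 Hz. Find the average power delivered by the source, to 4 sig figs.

353.1 mW

ω = 2πf = 2011 rad/s
X_L = ωL = 1528 Ω
X_C = 1/(ωC) = 614.0 Ω
Net reactance X = X_L − X_C = 914.0 Ω
Z = 410.0 + j914.0 Ω
|Z| = √(410.0² + 914.0²) = 1002 Ω
∠Z = arctan(914.0/410.0) = 65.84°
I = V/|Z| = 29.35 mA
P = VI cos φ = 29.4 × 0.02935 × cos(65.84°) = 353.1 mW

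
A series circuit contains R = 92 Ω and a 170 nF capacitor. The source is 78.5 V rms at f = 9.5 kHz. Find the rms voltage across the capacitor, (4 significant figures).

ω = 2πf = 59690 rad/s
X_C = 1/(ωC) = 98.55 Ω
Z = 92.00 − j98.55 Ω
|Z| = √(92.00² + 98.55²) = 134.8 Ω
I = V/|Z| = 582.3 mA
V_C = I·|Z_C| = 0.5823 × 98.55 = 57.38 V

57.38 V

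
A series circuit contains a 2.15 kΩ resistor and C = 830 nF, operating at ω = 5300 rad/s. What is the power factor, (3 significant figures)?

X_C = 1/(ωC) = 227 Ω
Z = 2150 − j227 Ω
|Z| = √(2150² + 227²) = 2160 Ω
∠Z = arctan(-227/2150) = -6.04°
cos φ = cos(-6.04°) = 0.994

0.994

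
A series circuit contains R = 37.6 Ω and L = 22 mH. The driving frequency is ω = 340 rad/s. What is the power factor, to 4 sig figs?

X_L = ωL = 7.480 Ω
Z = 37.60 + j7.480 Ω
|Z| = √(37.60² + 7.480²) = 38.34 Ω
∠Z = arctan(7.480/37.60) = 11.25°
cos φ = cos(11.25°) = 0.9808

0.9808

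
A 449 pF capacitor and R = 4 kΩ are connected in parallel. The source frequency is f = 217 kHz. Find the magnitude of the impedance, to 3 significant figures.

ω = 2πf = 1.363e+06 rad/s
X_C = 1/(ωC) = 1630 Ω
Parallel: admittances add. Y = 1/R + jωC
Y = (0.000250 + j0.000612) S
|Y| = 0.000661 S → |Z| = 1/|Y| = 1510 Ω, ∠Z = −∠Y = -67.8°

1510 Ω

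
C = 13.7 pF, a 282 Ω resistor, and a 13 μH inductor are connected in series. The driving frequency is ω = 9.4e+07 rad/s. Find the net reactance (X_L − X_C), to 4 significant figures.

445.5 Ω

X_L = ωL = 1222 Ω
X_C = 1/(ωC) = 776.5 Ω
X = 1222 − 776.5 = 445.5 Ω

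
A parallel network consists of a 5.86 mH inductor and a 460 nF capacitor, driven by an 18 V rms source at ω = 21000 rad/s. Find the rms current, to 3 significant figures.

27.6 mA

X_L = ωL = 123 Ω
X_C = 1/(ωC) = 104 Ω
Parallel: admittances add. Y = 1/(jωL) + jωC
Y = (0 + j0.00153) S
|Y| = 0.00153 S → |Z| = 1/|Y| = 652 Ω, ∠Z = −∠Y = -90.0°
I = V/|Z| = 18/652 = 27.6 mA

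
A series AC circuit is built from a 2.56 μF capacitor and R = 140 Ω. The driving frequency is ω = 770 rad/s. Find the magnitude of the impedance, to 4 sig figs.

X_C = 1/(ωC) = 507.3 Ω
Z = 140.0 − j507.3 Ω
|Z| = √(140.0² + 507.3²) = 526.3 Ω

526.3 Ω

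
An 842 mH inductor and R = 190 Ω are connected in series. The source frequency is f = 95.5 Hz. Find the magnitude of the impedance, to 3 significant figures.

540 Ω

ω = 2πf = 600.0 rad/s
X_L = ωL = 505 Ω
Z = 190 + j505 Ω
|Z| = √(190² + 505²) = 540 Ω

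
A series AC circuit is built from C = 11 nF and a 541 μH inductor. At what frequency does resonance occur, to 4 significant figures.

ω₀ = 1/√(LC) = 1/√(0.000541 × 1.1e-08) = 409900 rad/s
f₀ = ω₀/(2π) = 65.24 kHz

65.24 kHz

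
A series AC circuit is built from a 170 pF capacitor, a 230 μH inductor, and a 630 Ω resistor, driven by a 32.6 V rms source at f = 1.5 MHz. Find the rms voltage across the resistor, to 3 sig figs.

ω = 2πf = 9.425e+06 rad/s
X_L = ωL = 2170 Ω
X_C = 1/(ωC) = 624 Ω
Net reactance X = X_L − X_C = 1540 Ω
Z = 630 + j1540 Ω
|Z| = √(630² + 1540²) = 1670 Ω
I = V/|Z| = 19.6 mA
V_R = I·|Z_R| = 0.0196 × 630 = 12.3 V

12.3 V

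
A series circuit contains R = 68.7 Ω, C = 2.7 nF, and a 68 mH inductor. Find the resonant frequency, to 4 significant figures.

ω₀ = 1/√(LC) = 1/√(0.068 × 2.7e-09) = 73800 rad/s
f₀ = ω₀/(2π) = 11.75 kHz

11.75 kHz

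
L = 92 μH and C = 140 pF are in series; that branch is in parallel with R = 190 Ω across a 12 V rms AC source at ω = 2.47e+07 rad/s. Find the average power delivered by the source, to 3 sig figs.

X_L = ωL = 2270 Ω
X_C = 1/(ωC) = 289 Ω
Branch 1: Z₁ = R = 190 Ω
Branch 2 (series LC): Z₂ = j(X_L − X_C) = j1980 Ω
Parallel: Z = Z₁Z₂/(Z₁+Z₂), |Z| = 189 Ω, ∠Z = 5.47°
I = V/|Z| = 63.4 mA
P = VI cos φ = 12 × 0.0634 × cos(5.47°) = 758 mW

758 mW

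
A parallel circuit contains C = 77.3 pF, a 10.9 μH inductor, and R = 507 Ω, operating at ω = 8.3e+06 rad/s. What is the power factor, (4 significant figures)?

0.1861

X_L = ωL = 90.47 Ω
X_C = 1/(ωC) = 1559 Ω
Parallel: admittances add. Y = 1/R + 1/(jωL) + jωC
Y = (0.001972 − j0.01041) S
|Y| = 0.01060 S → |Z| = 1/|Y| = 94.37 Ω, ∠Z = −∠Y = 79.27°
cos φ = cos(79.27°) = 0.1861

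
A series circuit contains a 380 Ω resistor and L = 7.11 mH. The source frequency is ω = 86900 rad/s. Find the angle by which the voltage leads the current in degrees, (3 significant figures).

58.4°

X_L = ωL = 618 Ω
Z = 380 + j618 Ω
|Z| = √(380² + 618²) = 725 Ω
∠Z = arctan(618/380) = 58.4°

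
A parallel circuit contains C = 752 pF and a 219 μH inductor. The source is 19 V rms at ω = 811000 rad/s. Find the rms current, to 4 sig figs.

95.39 mA

X_L = ωL = 177.6 Ω
X_C = 1/(ωC) = 1640 Ω
Parallel: admittances add. Y = 1/(jωL) + jωC
Y = (0 − j0.005020) S
|Y| = 0.005020 S → |Z| = 1/|Y| = 199.2 Ω, ∠Z = −∠Y = 90.00°
I = V/|Z| = 19/199.2 = 95.39 mA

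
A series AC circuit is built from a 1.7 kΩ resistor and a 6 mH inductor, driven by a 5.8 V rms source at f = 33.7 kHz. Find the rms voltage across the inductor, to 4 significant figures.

3.472 V

ω = 2πf = 211700 rad/s
X_L = ωL = 1270 Ω
Z = 1700 + j1270 Ω
|Z| = √(1700² + 1270²) = 2122 Ω
I = V/|Z| = 2.733 mA
V_L = I·|Z_L| = 0.002733 × 1270 = 3.472 V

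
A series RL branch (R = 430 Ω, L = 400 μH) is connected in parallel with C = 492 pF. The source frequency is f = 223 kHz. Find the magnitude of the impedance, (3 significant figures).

1040 Ω

ω = 2πf = 1.401e+06 rad/s
X_L = ωL = 560 Ω
X_C = 1/(ωC) = 1450 Ω
Branch 1 (R+jX_L): Z₁ = 430 + j560 Ω, |Z₁| = 706 Ω
Branch 2 (−jX_C): Z₂ = −j1450 Ω
Parallel: Z = Z₁Z₂/(Z₁+Z₂), |Z| = 1040 Ω, ∠Z = 26.7°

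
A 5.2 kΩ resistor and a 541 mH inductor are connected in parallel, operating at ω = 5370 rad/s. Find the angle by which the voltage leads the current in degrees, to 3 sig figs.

X_L = ωL = 2910 Ω
Parallel: admittances add. Y = 1/R + 1/(jωL)
Y = (0.000192 − j0.000344) S
|Y| = 0.000394 S → |Z| = 1/|Y| = 2540 Ω, ∠Z = −∠Y = 60.8°

60.8°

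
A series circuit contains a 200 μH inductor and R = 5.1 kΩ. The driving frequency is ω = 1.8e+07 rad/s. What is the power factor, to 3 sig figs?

0.817

X_L = ωL = 3600 Ω
Z = 5100 + j3600 Ω
|Z| = √(5100² + 3600²) = 6240 Ω
∠Z = arctan(3600/5100) = 35.2°
cos φ = cos(35.2°) = 0.817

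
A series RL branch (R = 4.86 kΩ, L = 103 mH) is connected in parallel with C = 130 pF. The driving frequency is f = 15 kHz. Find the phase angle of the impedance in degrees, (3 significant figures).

59.5°

ω = 2πf = 94250 rad/s
X_L = ωL = 9710 Ω
X_C = 1/(ωC) = 81600 Ω
Branch 1 (R+jX_L): Z₁ = 4860 + j9710 Ω, |Z₁| = 10900 Ω
Branch 2 (−jX_C): Z₂ = −j81600 Ω
Parallel: Z = Z₁Z₂/(Z₁+Z₂), |Z| = 12300 Ω, ∠Z = 59.5°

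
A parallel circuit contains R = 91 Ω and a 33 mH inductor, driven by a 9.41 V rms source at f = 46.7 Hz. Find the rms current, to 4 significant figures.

977.3 mA

ω = 2πf = 293.4 rad/s
X_L = ωL = 9.683 Ω
Parallel: admittances add. Y = 1/R + 1/(jωL)
Y = (0.01099 − j0.1033) S
|Y| = 0.1039 S → |Z| = 1/|Y| = 9.629 Ω, ∠Z = −∠Y = 83.93°
I = V/|Z| = 9.41/9.629 = 977.3 mA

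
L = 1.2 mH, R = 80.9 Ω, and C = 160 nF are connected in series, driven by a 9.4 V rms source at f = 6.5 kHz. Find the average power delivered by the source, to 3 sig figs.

412 mW

ω = 2πf = 40840 rad/s
X_L = ωL = 49.0 Ω
X_C = 1/(ωC) = 153 Ω
Net reactance X = X_L − X_C = -104 Ω
Z = 80.9 − j104 Ω
|Z| = √(80.9² + 104²) = 132 Ω
∠Z = arctan(-104/80.9) = -52.1°
I = V/|Z| = 71.3 mA
P = VI cos φ = 9.4 × 0.0713 × cos(-52.1°) = 412 mW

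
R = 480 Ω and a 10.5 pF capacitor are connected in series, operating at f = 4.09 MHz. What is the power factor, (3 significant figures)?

0.128

ω = 2πf = 2.57e+07 rad/s
X_C = 1/(ωC) = 3710 Ω
Z = 480 − j3710 Ω
|Z| = √(480² + 3710²) = 3740 Ω
∠Z = arctan(-3710/480) = -82.6°
cos φ = cos(-82.6°) = 0.128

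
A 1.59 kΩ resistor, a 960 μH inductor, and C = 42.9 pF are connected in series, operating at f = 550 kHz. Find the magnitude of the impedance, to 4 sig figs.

3779 Ω

ω = 2πf = 3.456e+06 rad/s
X_L = ωL = 3318 Ω
X_C = 1/(ωC) = 6745 Ω
Net reactance X = X_L − X_C = -3428 Ω
Z = 1590 − j3428 Ω
|Z| = √(1590² + 3428²) = 3779 Ω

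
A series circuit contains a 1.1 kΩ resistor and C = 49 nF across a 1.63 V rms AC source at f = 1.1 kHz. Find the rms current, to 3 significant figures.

ω = 2πf = 6912 rad/s
X_C = 1/(ωC) = 2950 Ω
Z = 1100 − j2950 Ω
|Z| = √(1100² + 2950²) = 3150 Ω
I = V/|Z| = 1.63/3150 = 517 μA

517 μA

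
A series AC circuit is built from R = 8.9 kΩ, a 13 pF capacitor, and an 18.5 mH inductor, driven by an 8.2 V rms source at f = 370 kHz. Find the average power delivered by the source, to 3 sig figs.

3.37 mW

ω = 2πf = 2.325e+06 rad/s
X_L = ωL = 43000 Ω
X_C = 1/(ωC) = 33100 Ω
Net reactance X = X_L − X_C = 9920 Ω
Z = 8900 + j9920 Ω
|Z| = √(8900² + 9920²) = 13300 Ω
∠Z = arctan(9920/8900) = 48.1°
I = V/|Z| = 615 μA
P = VI cos φ = 8.2 × 0.000615 × cos(48.1°) = 3.37 mW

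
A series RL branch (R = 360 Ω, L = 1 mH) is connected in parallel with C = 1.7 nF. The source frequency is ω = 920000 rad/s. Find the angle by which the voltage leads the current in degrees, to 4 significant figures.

-59.31°

X_L = ωL = 920.0 Ω
X_C = 1/(ωC) = 639.4 Ω
Branch 1 (R+jX_L): Z₁ = 360.0 + j920.0 Ω, |Z₁| = 987.9 Ω
Branch 2 (−jX_C): Z₂ = −j639.4 Ω
Parallel: Z = Z₁Z₂/(Z₁+Z₂), |Z| = 1384 Ω, ∠Z = -59.31°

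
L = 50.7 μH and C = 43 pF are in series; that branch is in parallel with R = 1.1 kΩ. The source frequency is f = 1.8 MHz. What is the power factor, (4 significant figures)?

ω = 2πf = 1.131e+07 rad/s
X_L = ωL = 573.4 Ω
X_C = 1/(ωC) = 2056 Ω
Branch 1: Z₁ = R = 1100 Ω
Branch 2 (series LC): Z₂ = j(X_L − X_C) = −j1483 Ω
Parallel: Z = Z₁Z₂/(Z₁+Z₂), |Z| = 883.5 Ω, ∠Z = -36.57°
cos φ = cos(-36.57°) = 0.8031

0.8031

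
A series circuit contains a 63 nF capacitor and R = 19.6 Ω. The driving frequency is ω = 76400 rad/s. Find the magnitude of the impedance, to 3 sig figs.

X_C = 1/(ωC) = 208 Ω
Z = 19.6 − j208 Ω
|Z| = √(19.6² + 208²) = 209 Ω

209 Ω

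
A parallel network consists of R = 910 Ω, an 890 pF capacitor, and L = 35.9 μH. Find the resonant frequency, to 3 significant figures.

890 kHz

ω₀ = 1/√(LC) = 1/√(3.59e-05 × 8.9e-10) = 5.594e+06 rad/s
f₀ = ω₀/(2π) = 890 kHz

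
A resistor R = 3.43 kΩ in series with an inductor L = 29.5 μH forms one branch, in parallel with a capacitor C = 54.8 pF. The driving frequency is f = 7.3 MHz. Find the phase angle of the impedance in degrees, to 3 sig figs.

ω = 2πf = 4.587e+07 rad/s
X_L = ωL = 1350 Ω
X_C = 1/(ωC) = 398 Ω
Branch 1 (R+jX_L): Z₁ = 3430 + j1350 Ω, |Z₁| = 3690 Ω
Branch 2 (−jX_C): Z₂ = −j398 Ω
Parallel: Z = Z₁Z₂/(Z₁+Z₂), |Z| = 412 Ω, ∠Z = -84.0°

-84.0°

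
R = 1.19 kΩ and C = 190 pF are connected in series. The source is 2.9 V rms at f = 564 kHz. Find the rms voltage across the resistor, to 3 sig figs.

1.81 V

ω = 2πf = 3.544e+06 rad/s
X_C = 1/(ωC) = 1490 Ω
Z = 1190 − j1490 Ω
|Z| = √(1190² + 1490²) = 1900 Ω
I = V/|Z| = 1.52 mA
V_R = I·|Z_R| = 0.00152 × 1190 = 1.81 V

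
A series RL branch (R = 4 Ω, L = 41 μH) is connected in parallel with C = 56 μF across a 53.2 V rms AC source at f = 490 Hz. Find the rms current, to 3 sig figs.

ω = 2πf = 3079 rad/s
X_L = ωL = 0.126 Ω
X_C = 1/(ωC) = 5.80 Ω
Branch 1 (R+jX_L): Z₁ = 4.00 + j0.126 Ω, |Z₁| = 4.00 Ω
Branch 2 (−jX_C): Z₂ = −j5.80 Ω
Parallel: Z = Z₁Z₂/(Z₁+Z₂), |Z| = 3.34 Ω, ∠Z = -33.4°
I = V/|Z| = 53.2/3.34 = 15.9 A

15.9 A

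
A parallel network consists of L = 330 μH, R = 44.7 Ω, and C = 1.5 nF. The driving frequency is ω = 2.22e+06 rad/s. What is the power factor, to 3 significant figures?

0.996

X_L = ωL = 733 Ω
X_C = 1/(ωC) = 300 Ω
Parallel: admittances add. Y = 1/R + 1/(jωL) + jωC
Y = (0.0224 + j0.00196) S
|Y| = 0.0225 S → |Z| = 1/|Y| = 44.5 Ω, ∠Z = −∠Y = -5.02°
cos φ = cos(-5.02°) = 0.996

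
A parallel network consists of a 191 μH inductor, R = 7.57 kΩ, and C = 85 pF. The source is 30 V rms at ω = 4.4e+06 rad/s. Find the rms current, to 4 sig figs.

X_L = ωL = 840.4 Ω
X_C = 1/(ωC) = 2674 Ω
Parallel: admittances add. Y = 1/R + 1/(jωL) + jωC
Y = (0.0001321 − j0.0008159) S
|Y| = 0.0008265 S → |Z| = 1/|Y| = 1210 Ω, ∠Z = −∠Y = 80.80°
I = V/|Z| = 30/1210 = 24.80 mA

24.80 mA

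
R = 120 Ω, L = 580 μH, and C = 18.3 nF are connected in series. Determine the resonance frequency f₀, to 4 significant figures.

48.85 kHz

ω₀ = 1/√(LC) = 1/√(0.00058 × 1.83e-08) = 306900 rad/s
f₀ = ω₀/(2π) = 48.85 kHz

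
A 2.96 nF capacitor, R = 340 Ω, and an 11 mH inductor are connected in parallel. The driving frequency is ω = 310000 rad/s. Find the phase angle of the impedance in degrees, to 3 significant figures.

-12.0°

X_L = ωL = 3410 Ω
X_C = 1/(ωC) = 1090 Ω
Parallel: admittances add. Y = 1/R + 1/(jωL) + jωC
Y = (0.00294 + j0.000624) S
|Y| = 0.00301 S → |Z| = 1/|Y| = 333 Ω, ∠Z = −∠Y = -12.0°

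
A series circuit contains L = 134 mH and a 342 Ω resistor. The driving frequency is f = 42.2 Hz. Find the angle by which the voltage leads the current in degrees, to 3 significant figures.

5.93°

ω = 2πf = 265.2 rad/s
X_L = ωL = 35.5 Ω
Z = 342 + j35.5 Ω
|Z| = √(342² + 35.5²) = 344 Ω
∠Z = arctan(35.5/342) = 5.93°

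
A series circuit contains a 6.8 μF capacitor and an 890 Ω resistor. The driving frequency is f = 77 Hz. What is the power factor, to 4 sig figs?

ω = 2πf = 483.8 rad/s
X_C = 1/(ωC) = 304.0 Ω
Z = 890.0 − j304.0 Ω
|Z| = √(890.0² + 304.0²) = 940.5 Ω
∠Z = arctan(-304.0/890.0) = -18.86°
cos φ = cos(-18.86°) = 0.9463

0.9463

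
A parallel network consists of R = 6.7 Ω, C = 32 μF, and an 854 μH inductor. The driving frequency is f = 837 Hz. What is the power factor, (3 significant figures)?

0.940

ω = 2πf = 5259 rad/s
X_L = ωL = 4.49 Ω
X_C = 1/(ωC) = 5.94 Ω
Parallel: admittances add. Y = 1/R + 1/(jωL) + jωC
Y = (0.149 − j0.0544) S
|Y| = 0.159 S → |Z| = 1/|Y| = 6.30 Ω, ∠Z = −∠Y = 20.0°
cos φ = cos(20.0°) = 0.940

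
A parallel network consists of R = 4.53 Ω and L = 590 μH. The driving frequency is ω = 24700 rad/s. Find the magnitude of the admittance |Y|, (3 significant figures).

X_L = ωL = 14.6 Ω
Parallel: admittances add. Y = 1/R + 1/(jωL)
Y = (0.221 − j0.0686) S
|Y| = 0.231 S → |Z| = 1/|Y| = 4.33 Ω, ∠Z = −∠Y = 17.3°

231 mS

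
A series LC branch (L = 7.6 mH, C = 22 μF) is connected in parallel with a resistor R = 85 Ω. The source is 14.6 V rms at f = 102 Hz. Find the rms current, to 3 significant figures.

280 mA

ω = 2πf = 640.9 rad/s
X_L = ωL = 4.87 Ω
X_C = 1/(ωC) = 70.9 Ω
Branch 1: Z₁ = R = 85.0 Ω
Branch 2 (series LC): Z₂ = j(X_L − X_C) = −j66.1 Ω
Parallel: Z = Z₁Z₂/(Z₁+Z₂), |Z| = 52.2 Ω, ∠Z = -52.1°
I = V/|Z| = 14.6/52.2 = 280 mA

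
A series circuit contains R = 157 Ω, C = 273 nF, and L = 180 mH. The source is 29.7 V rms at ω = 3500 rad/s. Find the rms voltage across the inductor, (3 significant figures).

42.0 V

X_L = ωL = 630 Ω
X_C = 1/(ωC) = 1050 Ω
Net reactance X = X_L − X_C = -417 Ω
Z = 157 − j417 Ω
|Z| = √(157² + 417²) = 445 Ω
I = V/|Z| = 66.7 mA
V_L = I·|Z_L| = 0.0667 × 630 = 42.0 V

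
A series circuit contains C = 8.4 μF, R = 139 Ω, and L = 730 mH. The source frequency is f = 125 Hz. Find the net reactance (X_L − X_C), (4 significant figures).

ω = 2πf = 785.4 rad/s
X_L = ωL = 573.3 Ω
X_C = 1/(ωC) = 151.6 Ω
X = 573.3 − 151.6 = 421.8 Ω

421.8 Ω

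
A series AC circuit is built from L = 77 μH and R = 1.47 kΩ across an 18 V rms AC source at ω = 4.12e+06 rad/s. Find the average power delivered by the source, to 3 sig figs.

X_L = ωL = 317 Ω
Z = 1470 + j317 Ω
|Z| = √(1470² + 317²) = 1500 Ω
∠Z = arctan(317/1470) = 12.2°
I = V/|Z| = 12.0 mA
P = VI cos φ = 18 × 0.0120 × cos(12.2°) = 211 mW

211 mW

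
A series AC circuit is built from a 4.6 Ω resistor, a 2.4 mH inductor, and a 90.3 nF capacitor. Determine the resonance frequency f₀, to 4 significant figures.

ω₀ = 1/√(LC) = 1/√(0.0024 × 9.03e-08) = 67930 rad/s
f₀ = ω₀/(2π) = 10.81 kHz

10.81 kHz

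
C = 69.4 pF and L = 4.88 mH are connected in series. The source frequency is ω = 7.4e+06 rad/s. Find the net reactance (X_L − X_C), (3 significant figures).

34200 Ω

X_L = ωL = 36100 Ω
X_C = 1/(ωC) = 1950 Ω
X = 36100 − 1950 = 34200 Ω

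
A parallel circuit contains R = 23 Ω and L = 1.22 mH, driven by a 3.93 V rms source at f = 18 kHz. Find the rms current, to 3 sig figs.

ω = 2πf = 113100 rad/s
X_L = ωL = 138 Ω
Parallel: admittances add. Y = 1/R + 1/(jωL)
Y = (0.0435 − j0.00725) S
|Y| = 0.0441 S → |Z| = 1/|Y| = 22.7 Ω, ∠Z = −∠Y = 9.46°
I = V/|Z| = 3.93/22.7 = 173 mA

173 mA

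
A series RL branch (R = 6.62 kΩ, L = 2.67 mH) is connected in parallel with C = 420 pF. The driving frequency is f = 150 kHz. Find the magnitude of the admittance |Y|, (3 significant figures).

ω = 2πf = 942500 rad/s
X_L = ωL = 2520 Ω
X_C = 1/(ωC) = 2530 Ω
Branch 1 (R+jX_L): Z₁ = 6620 + j2520 Ω, |Z₁| = 7080 Ω
Branch 2 (−jX_C): Z₂ = −j2530 Ω
Parallel: Z = Z₁Z₂/(Z₁+Z₂), |Z| = 2700 Ω, ∠Z = -69.1°
|Y| = 1/|Z| = 370 μS

370 μS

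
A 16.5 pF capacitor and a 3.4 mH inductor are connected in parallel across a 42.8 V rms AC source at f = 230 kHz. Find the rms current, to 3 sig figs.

ω = 2πf = 1.445e+06 rad/s
X_L = ωL = 4910 Ω
X_C = 1/(ωC) = 41900 Ω
Parallel: admittances add. Y = 1/(jωL) + jωC
Y = (0 − j0.000180) S
|Y| = 0.000180 S → |Z| = 1/|Y| = 5570 Ω, ∠Z = −∠Y = 90.0°
I = V/|Z| = 42.8/5570 = 7.69 mA

7.69 mA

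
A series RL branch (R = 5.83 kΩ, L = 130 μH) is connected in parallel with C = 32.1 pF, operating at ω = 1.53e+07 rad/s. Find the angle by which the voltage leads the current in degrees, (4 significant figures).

X_L = ωL = 1989 Ω
X_C = 1/(ωC) = 2036 Ω
Branch 1 (R+jX_L): Z₁ = 5830 + j1989 Ω, |Z₁| = 6160 Ω
Branch 2 (−jX_C): Z₂ = −j2036 Ω
Parallel: Z = Z₁Z₂/(Z₁+Z₂), |Z| = 2151 Ω, ∠Z = -70.70°

-70.70°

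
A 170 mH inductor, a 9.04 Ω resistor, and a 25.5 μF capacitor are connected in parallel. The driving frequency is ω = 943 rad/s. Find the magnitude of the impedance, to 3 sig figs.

8.93 Ω

X_L = ωL = 160 Ω
X_C = 1/(ωC) = 41.6 Ω
Parallel: admittances add. Y = 1/R + 1/(jωL) + jωC
Y = (0.111 + j0.0178) S
|Y| = 0.112 S → |Z| = 1/|Y| = 8.93 Ω, ∠Z = −∠Y = -9.15°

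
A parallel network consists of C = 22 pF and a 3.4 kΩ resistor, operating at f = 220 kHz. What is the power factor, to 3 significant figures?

ω = 2πf = 1.382e+06 rad/s
X_C = 1/(ωC) = 32900 Ω
Parallel: admittances add. Y = 1/R + jωC
Y = (0.000294 + j3.04e-05) S
|Y| = 0.000296 S → |Z| = 1/|Y| = 3380 Ω, ∠Z = −∠Y = -5.90°
cos φ = cos(-5.90°) = 0.995

0.995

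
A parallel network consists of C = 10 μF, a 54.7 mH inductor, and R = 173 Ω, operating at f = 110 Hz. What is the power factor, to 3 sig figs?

0.284

ω = 2πf = 691.2 rad/s
X_L = ωL = 37.8 Ω
X_C = 1/(ωC) = 145 Ω
Parallel: admittances add. Y = 1/R + 1/(jωL) + jωC
Y = (0.00578 − j0.0195) S
|Y| = 0.0204 S → |Z| = 1/|Y| = 49.1 Ω, ∠Z = −∠Y = 73.5°
cos φ = cos(73.5°) = 0.284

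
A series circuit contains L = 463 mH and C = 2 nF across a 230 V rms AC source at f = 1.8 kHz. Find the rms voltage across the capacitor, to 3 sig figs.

261 V

ω = 2πf = 11310 rad/s
X_L = ωL = 5240 Ω
X_C = 1/(ωC) = 44200 Ω
Net reactance X = X_L − X_C = -39000 Ω
Z = − j39000 Ω
|Z| = √(0² + 39000²) = 39000 Ω
I = V/|Z| = 5.90 mA
V_C = I·|Z_C| = 0.00590 × 44200 = 261 V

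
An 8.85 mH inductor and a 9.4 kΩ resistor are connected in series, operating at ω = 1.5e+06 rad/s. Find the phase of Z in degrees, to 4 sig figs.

54.70°

X_L = ωL = 13280 Ω
Z = 9400 + j13280 Ω
|Z| = √(9400² + 13280²) = 16270 Ω
∠Z = arctan(13280/9400) = 54.70°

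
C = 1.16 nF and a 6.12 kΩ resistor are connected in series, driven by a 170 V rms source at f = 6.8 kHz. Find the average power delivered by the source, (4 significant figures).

397.9 mW

ω = 2πf = 42730 rad/s
X_C = 1/(ωC) = 20180 Ω
Z = 6120 − j20180 Ω
|Z| = √(6120² + 20180²) = 21080 Ω
∠Z = arctan(-20180/6120) = -73.13°
I = V/|Z| = 8.063 mA
P = VI cos φ = 170 × 0.008063 × cos(-73.13°) = 397.9 mW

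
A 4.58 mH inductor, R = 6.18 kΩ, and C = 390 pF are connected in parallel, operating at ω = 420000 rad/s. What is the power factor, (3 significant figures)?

X_L = ωL = 1920 Ω
X_C = 1/(ωC) = 6110 Ω
Parallel: admittances add. Y = 1/R + 1/(jωL) + jωC
Y = (0.000162 − j0.000356) S
|Y| = 0.000391 S → |Z| = 1/|Y| = 2560 Ω, ∠Z = −∠Y = 65.6°
cos φ = cos(65.6°) = 0.414

0.414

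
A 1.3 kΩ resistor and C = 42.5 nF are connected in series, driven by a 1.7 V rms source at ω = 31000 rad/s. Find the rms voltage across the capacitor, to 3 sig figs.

X_C = 1/(ωC) = 759 Ω
Z = 1300 − j759 Ω
|Z| = √(1300² + 759²) = 1510 Ω
I = V/|Z| = 1.13 mA
V_C = I·|Z_C| = 0.00113 × 759 = 0.857 V

0.857 V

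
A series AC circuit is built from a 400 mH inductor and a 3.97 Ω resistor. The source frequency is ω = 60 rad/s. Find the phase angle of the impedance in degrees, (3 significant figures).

80.6°

X_L = ωL = 24.0 Ω
Z = 3.97 + j24.0 Ω
|Z| = √(3.97² + 24.0²) = 24.3 Ω
∠Z = arctan(24.0/3.97) = 80.6°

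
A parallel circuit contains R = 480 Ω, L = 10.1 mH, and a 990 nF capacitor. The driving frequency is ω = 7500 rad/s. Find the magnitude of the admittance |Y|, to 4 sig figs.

6.141 mS

X_L = ωL = 75.75 Ω
X_C = 1/(ωC) = 134.7 Ω
Parallel: admittances add. Y = 1/R + 1/(jωL) + jωC
Y = (0.002083 − j0.005776) S
|Y| = 0.006141 S → |Z| = 1/|Y| = 162.9 Ω, ∠Z = −∠Y = 70.17°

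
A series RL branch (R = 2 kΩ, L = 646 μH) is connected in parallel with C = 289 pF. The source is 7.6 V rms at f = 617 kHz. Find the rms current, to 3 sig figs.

6.82 mA

ω = 2πf = 3.877e+06 rad/s
X_L = ωL = 2500 Ω
X_C = 1/(ωC) = 893 Ω
Branch 1 (R+jX_L): Z₁ = 2000 + j2500 Ω, |Z₁| = 3200 Ω
Branch 2 (−jX_C): Z₂ = −j893 Ω
Parallel: Z = Z₁Z₂/(Z₁+Z₂), |Z| = 1110 Ω, ∠Z = -77.5°
I = V/|Z| = 7.6/1110 = 6.82 mA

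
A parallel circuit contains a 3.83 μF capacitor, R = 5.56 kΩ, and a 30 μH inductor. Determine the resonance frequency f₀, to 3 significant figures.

14.8 kHz

ω₀ = 1/√(LC) = 1/√(3e-05 × 3.83e-06) = 93290 rad/s
f₀ = ω₀/(2π) = 14.8 kHz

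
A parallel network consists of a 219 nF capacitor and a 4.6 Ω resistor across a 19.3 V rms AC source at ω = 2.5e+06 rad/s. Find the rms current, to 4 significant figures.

11.37 A

X_C = 1/(ωC) = 1.826 Ω
Parallel: admittances add. Y = 1/R + jωC
Y = (0.2174 + j0.5475) S
|Y| = 0.5891 S → |Z| = 1/|Y| = 1.698 Ω, ∠Z = −∠Y = -68.34°
I = V/|Z| = 19.3/1.698 = 11.37 A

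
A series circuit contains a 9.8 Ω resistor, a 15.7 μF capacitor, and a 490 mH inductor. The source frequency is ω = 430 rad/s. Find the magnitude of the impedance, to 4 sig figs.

X_L = ωL = 210.7 Ω
X_C = 1/(ωC) = 148.1 Ω
Net reactance X = X_L − X_C = 62.57 Ω
Z = 9.800 + j62.57 Ω
|Z| = √(9.800² + 62.57²) = 63.34 Ω

63.34 Ω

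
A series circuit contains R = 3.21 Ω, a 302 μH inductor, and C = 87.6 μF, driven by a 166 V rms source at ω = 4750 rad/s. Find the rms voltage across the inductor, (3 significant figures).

71.0 V

X_L = ωL = 1.43 Ω
X_C = 1/(ωC) = 2.40 Ω
Net reactance X = X_L − X_C = -0.969 Ω
Z = 3.21 − j0.969 Ω
|Z| = √(3.21² + 0.969²) = 3.35 Ω
I = V/|Z| = 49.5 A
V_L = I·|Z_L| = 49.5 × 1.43 = 71.0 V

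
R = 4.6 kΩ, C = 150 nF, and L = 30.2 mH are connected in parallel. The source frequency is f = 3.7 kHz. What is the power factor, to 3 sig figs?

ω = 2πf = 23250 rad/s
X_L = ωL = 702 Ω
X_C = 1/(ωC) = 287 Ω
Parallel: admittances add. Y = 1/R + 1/(jωL) + jωC
Y = (0.000217 + j0.00206) S
|Y| = 0.00207 S → |Z| = 1/|Y| = 482 Ω, ∠Z = −∠Y = -84.0°
cos φ = cos(-84.0°) = 0.105

0.105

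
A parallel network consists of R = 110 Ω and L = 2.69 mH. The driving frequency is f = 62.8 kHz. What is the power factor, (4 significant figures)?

ω = 2πf = 394600 rad/s
X_L = ωL = 1061 Ω
Parallel: admittances add. Y = 1/R + 1/(jωL)
Y = (0.009091 − j0.0009421) S
|Y| = 0.009140 S → |Z| = 1/|Y| = 109.4 Ω, ∠Z = −∠Y = 5.917°
cos φ = cos(5.917°) = 0.9947

0.9947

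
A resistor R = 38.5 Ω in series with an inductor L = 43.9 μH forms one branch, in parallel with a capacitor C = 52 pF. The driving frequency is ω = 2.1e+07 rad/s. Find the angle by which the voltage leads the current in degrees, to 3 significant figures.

-11.5°

X_L = ωL = 922 Ω
X_C = 1/(ωC) = 916 Ω
Branch 1 (R+jX_L): Z₁ = 38.5 + j922 Ω, |Z₁| = 923 Ω
Branch 2 (−jX_C): Z₂ = −j916 Ω
Parallel: Z = Z₁Z₂/(Z₁+Z₂), |Z| = 21700 Ω, ∠Z = -11.5°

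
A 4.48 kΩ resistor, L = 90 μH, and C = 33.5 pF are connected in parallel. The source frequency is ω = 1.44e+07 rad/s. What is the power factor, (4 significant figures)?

0.6110

X_L = ωL = 1296 Ω
X_C = 1/(ωC) = 2073 Ω
Parallel: admittances add. Y = 1/R + 1/(jωL) + jωC
Y = (0.0002232 − j0.0002892) S
|Y| = 0.0003653 S → |Z| = 1/|Y| = 2737 Ω, ∠Z = −∠Y = 52.34°
cos φ = cos(52.34°) = 0.6110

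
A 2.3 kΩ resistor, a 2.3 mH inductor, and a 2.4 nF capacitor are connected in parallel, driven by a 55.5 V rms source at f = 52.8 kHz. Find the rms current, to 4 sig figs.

37.38 mA

ω = 2πf = 331800 rad/s
X_L = ωL = 763.0 Ω
X_C = 1/(ωC) = 1256 Ω
Parallel: admittances add. Y = 1/R + 1/(jωL) + jωC
Y = (0.0004348 − j0.0005144) S
|Y| = 0.0006735 S → |Z| = 1/|Y| = 1485 Ω, ∠Z = −∠Y = 49.79°
I = V/|Z| = 55.5/1485 = 37.38 mA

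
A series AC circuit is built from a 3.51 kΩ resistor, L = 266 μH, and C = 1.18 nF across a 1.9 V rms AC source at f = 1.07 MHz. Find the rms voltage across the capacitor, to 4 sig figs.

ω = 2πf = 6.723e+06 rad/s
X_L = ωL = 1788 Ω
X_C = 1/(ωC) = 126.1 Ω
Net reactance X = X_L − X_C = 1662 Ω
Z = 3510 + j1662 Ω
|Z| = √(3510² + 1662²) = 3884 Ω
I = V/|Z| = 489.2 μA
V_C = I·|Z_C| = 0.0004892 × 126.1 = 0.06167 V

0.06167 V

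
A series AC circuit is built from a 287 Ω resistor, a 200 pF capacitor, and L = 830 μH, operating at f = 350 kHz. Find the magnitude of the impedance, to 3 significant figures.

ω = 2πf = 2.199e+06 rad/s
X_L = ωL = 1830 Ω
X_C = 1/(ωC) = 2270 Ω
Net reactance X = X_L − X_C = -448 Ω
Z = 287 − j448 Ω
|Z| = √(287² + 448²) = 532 Ω

532 Ω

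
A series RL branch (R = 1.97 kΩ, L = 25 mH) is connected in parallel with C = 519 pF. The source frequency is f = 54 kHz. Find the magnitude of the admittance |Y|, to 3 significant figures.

ω = 2πf = 339300 rad/s
X_L = ωL = 8480 Ω
X_C = 1/(ωC) = 5680 Ω
Branch 1 (R+jX_L): Z₁ = 1970 + j8480 Ω, |Z₁| = 8710 Ω
Branch 2 (−jX_C): Z₂ = −j5680 Ω
Parallel: Z = Z₁Z₂/(Z₁+Z₂), |Z| = 14400 Ω, ∠Z = -68.0°
|Y| = 1/|Z| = 69.3 μS

69.3 μS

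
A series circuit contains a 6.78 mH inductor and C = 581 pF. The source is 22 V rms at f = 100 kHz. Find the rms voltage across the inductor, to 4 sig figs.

61.63 V

ω = 2πf = 628300 rad/s
X_L = ωL = 4260 Ω
X_C = 1/(ωC) = 2739 Ω
Net reactance X = X_L − X_C = 1521 Ω
Z = j1521 Ω
|Z| = √(0² + 1521²) = 1521 Ω
I = V/|Z| = 14.47 mA
V_L = I·|Z_L| = 0.01447 × 4260 = 61.63 V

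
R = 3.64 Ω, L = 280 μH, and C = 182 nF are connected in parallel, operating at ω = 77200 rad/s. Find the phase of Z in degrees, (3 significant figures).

6.69°

X_L = ωL = 21.6 Ω
X_C = 1/(ωC) = 71.2 Ω
Parallel: admittances add. Y = 1/R + 1/(jωL) + jωC
Y = (0.275 − j0.0322) S
|Y| = 0.277 S → |Z| = 1/|Y| = 3.62 Ω, ∠Z = −∠Y = 6.69°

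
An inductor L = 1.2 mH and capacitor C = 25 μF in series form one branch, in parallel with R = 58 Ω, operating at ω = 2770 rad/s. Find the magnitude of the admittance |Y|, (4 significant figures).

91.59 mS

X_L = ωL = 3.324 Ω
X_C = 1/(ωC) = 14.44 Ω
Branch 1: Z₁ = R = 58.00 Ω
Branch 2 (series LC): Z₂ = j(X_L − X_C) = −j11.12 Ω
Parallel: Z = Z₁Z₂/(Z₁+Z₂), |Z| = 10.92 Ω, ∠Z = -79.15°
|Y| = 1/|Z| = 91.59 mS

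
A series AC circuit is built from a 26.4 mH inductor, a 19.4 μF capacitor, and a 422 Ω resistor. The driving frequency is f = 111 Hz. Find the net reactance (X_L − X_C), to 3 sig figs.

ω = 2πf = 697.4 rad/s
X_L = ωL = 18.4 Ω
X_C = 1/(ωC) = 73.9 Ω
X = 18.4 − 73.9 = -55.5 Ω

-55.5 Ω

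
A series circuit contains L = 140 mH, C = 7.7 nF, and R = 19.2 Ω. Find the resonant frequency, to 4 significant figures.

4.847 kHz

ω₀ = 1/√(LC) = 1/√(0.14 × 7.7e-09) = 30460 rad/s
f₀ = ω₀/(2π) = 4.847 kHz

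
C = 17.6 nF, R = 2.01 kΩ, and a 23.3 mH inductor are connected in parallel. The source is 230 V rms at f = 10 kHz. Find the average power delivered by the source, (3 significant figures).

26.3 W

ω = 2πf = 62830 rad/s
X_L = ωL = 1460 Ω
X_C = 1/(ωC) = 904 Ω
Parallel: admittances add. Y = 1/R + 1/(jωL) + jωC
Y = (0.000498 + j0.000423) S
|Y| = 0.000653 S → |Z| = 1/|Y| = 1530 Ω, ∠Z = −∠Y = -40.4°
I = V/|Z| = 150 mA
P = VI cos φ = 230 × 0.150 × cos(-40.4°) = 26.3 W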